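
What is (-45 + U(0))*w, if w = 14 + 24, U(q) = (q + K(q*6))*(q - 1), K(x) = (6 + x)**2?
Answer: -3078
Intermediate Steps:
U(q) = (-1 + q)*(q + (6 + 6*q)**2) (U(q) = (q + (6 + q*6)**2)*(q - 1) = (q + (6 + 6*q)**2)*(-1 + q) = (-1 + q)*(q + (6 + 6*q)**2))
w = 38
(-45 + U(0))*w = (-45 + (-36 - 37*0 + 36*0**3 + 37*0**2))*38 = (-45 + (-36 + 0 + 36*0 + 37*0))*38 = (-45 + (-36 + 0 + 0 + 0))*38 = (-45 - 36)*38 = -81*38 = -3078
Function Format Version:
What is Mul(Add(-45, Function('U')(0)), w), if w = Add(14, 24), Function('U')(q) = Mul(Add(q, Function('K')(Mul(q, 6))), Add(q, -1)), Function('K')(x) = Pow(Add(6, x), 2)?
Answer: -3078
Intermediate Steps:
Function('U')(q) = Mul(Add(-1, q), Add(q, Pow(Add(6, Mul(6, q)), 2))) (Function('U')(q) = Mul(Add(q, Pow(Add(6, Mul(q, 6)), 2)), Add(q, -1)) = Mul(Add(q, Pow(Add(6, Mul(6, q)), 2)), Add(-1, q)) = Mul(Add(-1, q), Add(q, Pow(Add(6, Mul(6, q)), 2))))
w = 38
Mul(Add(-45, Function('U')(0)), w) = Mul(Add(-45, Add(-36, Mul(-37, 0), Mul(36, Pow(0, 3)), Mul(37, Pow(0, 2)))), 38) = Mul(Add(-45, Add(-36, 0, Mul(36, 0), Mul(37, 0))), 38) = Mul(Add(-45, Add(-36, 0, 0, 0)), 38) = Mul(Add(-45, -36), 38) = Mul(-81, 38) = -3078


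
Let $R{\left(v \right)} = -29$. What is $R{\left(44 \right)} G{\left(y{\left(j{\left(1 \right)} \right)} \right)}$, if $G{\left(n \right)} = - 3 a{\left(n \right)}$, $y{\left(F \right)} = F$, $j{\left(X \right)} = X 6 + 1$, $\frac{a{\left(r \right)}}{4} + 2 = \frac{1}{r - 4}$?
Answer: $-580$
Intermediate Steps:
$a{\left(r \right)} = -8 + \frac{4}{-4 + r}$ ($a{\left(r \right)} = -8 + \frac{4}{r - 4} = -8 + \frac{4}{-4 + r}$)
$j{\left(X \right)} = 1 + 6 X$ ($j{\left(X \right)} = 6 X + 1 = 1 + 6 X$)
$G{\left(n \right)} = - \frac{12 \left(9 - 2 n\right)}{-4 + n}$ ($G{\left(n \right)} = - 3 \frac{4 \left(9 - 2 n\right)}{-4 + n} = - \frac{12 \left(9 - 2 n\right)}{-4 + n}$)
$R{\left(44 \right)} G{\left(y{\left(j{\left(1 \right)} \right)} \right)} = - 29 \frac{12 \left(-9 + 2 \left(1 + 6 \cdot 1\right)\right)}{-4 + \left(1 + 6 \cdot 1\right)} = - 29 \frac{12 \left(-9 + 2 \left(1 + 6\right)\right)}{-4 + \left(1 + 6\right)} = - 29 \frac{12 \left(-9 + 2 \cdot 7\right)}{-4 + 7} = - 29 \frac{12 \left(-9 + 14\right)}{3} = - 29 \cdot 12 \cdot \frac{1}{3} \cdot 5 = \left(-29\right) 20 = -580$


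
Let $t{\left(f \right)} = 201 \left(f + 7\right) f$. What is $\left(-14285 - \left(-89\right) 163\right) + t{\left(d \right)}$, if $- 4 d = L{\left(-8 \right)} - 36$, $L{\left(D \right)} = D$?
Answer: $40020$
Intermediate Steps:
$d = 11$ ($d = - \frac{-8 - 36}{4} = \left(- \frac{1}{4}\right) \left(-44\right) = 11$)
$t{\left(f \right)} = f \left(1407 + 201 f\right)$ ($t{\left(f \right)} = 201 \left(7 + f\right) f = \left(1407 + 201 f\right) f = f \left(1407 + 201 f\right)$)
$\left(-14285 - \left(-89\right) 163\right) + t{\left(d \right)} = \left(-14285 - \left(-89\right) 163\right) + 201 \cdot 11 \left(7 + 11\right) = \left(-14285 - -14507\right) + 201 \cdot 11 \cdot 18 = \left(-14285 + 14507\right) + 39798 = 222 + 39798 = 40020$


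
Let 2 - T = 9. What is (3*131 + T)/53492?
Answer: 193/26746 ≈ 0.0072160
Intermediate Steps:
T = -7 (T = 2 - 1*9 = 2 - 9 = -7)
(3*131 + T)/53492 = (3*131 - 7)/53492 = (393 - 7)*(1/53492) = 386*(1/53492) = 193/26746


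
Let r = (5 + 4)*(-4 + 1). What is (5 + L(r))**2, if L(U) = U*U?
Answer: 538756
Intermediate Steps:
r = -27 (r = 9*(-3) = -27)
L(U) = U**2
(5 + L(r))**2 = (5 + (-27)**2)**2 = (5 + 729)**2 = 734**2 = 538756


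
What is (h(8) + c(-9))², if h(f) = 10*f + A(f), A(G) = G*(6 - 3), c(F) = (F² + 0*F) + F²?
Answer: 70756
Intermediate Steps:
c(F) = 2*F² (c(F) = (F² + 0) + F² = F² + F² = 2*F²)
A(G) = 3*G (A(G) = G*3 = 3*G)
h(f) = 13*f (h(f) = 10*f + 3*f = 13*f)
(h(8) + c(-9))² = (13*8 + 2*(-9)²)² = (104 + 2*81)² = (104 + 162)² = 266² = 70756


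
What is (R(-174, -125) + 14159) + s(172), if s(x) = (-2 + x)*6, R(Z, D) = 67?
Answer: 15246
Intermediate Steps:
s(x) = -12 + 6*x
(R(-174, -125) + 14159) + s(172) = (67 + 14159) + (-12 + 6*172) = 14226 + (-12 + 1032) = 14226 + 1020 = 15246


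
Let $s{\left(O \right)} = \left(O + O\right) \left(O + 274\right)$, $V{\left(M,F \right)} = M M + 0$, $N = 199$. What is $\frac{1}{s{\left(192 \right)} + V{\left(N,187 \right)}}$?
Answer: $\frac{1}{218545} \approx 4.5757 \cdot 10^{-6}$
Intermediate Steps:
$V{\left(M,F \right)} = M^{2}$ ($V{\left(M,F \right)} = M^{2} + 0 = M^{2}$)
$s{\left(O \right)} = 2 O \left(274 + O\right)$
$\frac{1}{s{\left(192 \right)} + V{\left(N,187 \right)}} = \frac{1}{2 \cdot 192 \left(274 + 192\right) + 199^{2}} = \frac{1}{2 \cdot 192 \cdot 466 + 39601} = \frac{1}{178944 + 39601} = \frac{1}{218545}$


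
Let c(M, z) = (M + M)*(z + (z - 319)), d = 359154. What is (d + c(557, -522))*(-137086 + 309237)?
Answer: -199562259428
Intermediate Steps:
c(M, z) = 2*M*(-319 + 2*z) (c(M, z) = (2*M)*(z + (-319 + z)) = (2*M)*(-319 + 2*z) = 2*M*(-319 + 2*z))
(d + c(557, -522))*(-137086 + 309237) = (359154 + 2*557*(-319 + 2*(-522)))*(-137086 + 309237) = (359154 + 2*557*(-319 - 1044))*172151 = (359154 + 2*557*(-1363))*172151 = (359154 - 1518382)*172151 = -1159228*172151 = -199562259428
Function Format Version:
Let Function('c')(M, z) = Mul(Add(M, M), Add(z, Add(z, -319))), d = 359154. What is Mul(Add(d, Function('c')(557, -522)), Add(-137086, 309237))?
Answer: -199562259428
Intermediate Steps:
Function('c')(M, z) = Mul(2, M, Add(-319, Mul(2, z))) (Function('c')(M, z) = Mul(Mul(2, M), Add(z, Add(-319, z))) = Mul(Mul(2, M), Add(-319, Mul(2, z))) = Mul(2, M, Add(-319, Mul(2, z))))
Mul(Add(d, Function('c')(557, -522)), Add(-137086, 309237)) = Mul(Add(359154, Mul(2, 557, Add(-319, Mul(2, -522)))), Add(-137086, 309237)) = Mul(Add(359154, Mul(2, 557, Add(-319, -1044))), 172151) = Mul(Add(359154, Mul(2, 557, -1363)), 172151) = Mul(Add(359154, -1518382), 172151) = Mul(-1159228, 172151) = -199562259428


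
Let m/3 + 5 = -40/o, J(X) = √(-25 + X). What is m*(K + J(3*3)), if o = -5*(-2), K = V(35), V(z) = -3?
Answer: 81 - 108*I ≈ 81.0 - 108.0*I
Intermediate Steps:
K = -3
o = 10
m = -27 (m = -15 + 3*(-40/10) = -15 + 3*(-8*½) = -15 + 3*(-4) = -15 - 12 = -27)
m*(K + J(3*3)) = -27*(-3 + √(-25 + 3*3)) = -27*(-3 + √(-25 + 9)) = -27*(-3 + √(-16)) = -27*(-3 + 4*I) = 81 - 108*I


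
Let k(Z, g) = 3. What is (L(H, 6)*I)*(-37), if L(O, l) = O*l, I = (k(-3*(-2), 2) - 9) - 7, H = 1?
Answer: 2886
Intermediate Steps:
I = -13 (I = (3 - 9) - 7 = -6 - 7 = -13)
(L(H, 6)*I)*(-37) = ((1*6)*(-13))*(-37) = (6*(-13))*(-37) = -78*(-37) = 2886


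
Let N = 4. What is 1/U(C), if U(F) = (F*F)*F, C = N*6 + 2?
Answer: 1/17576 ≈ 5.6896e-5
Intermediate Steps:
C = 26 (C = 4*6 + 2 = 24 + 2 = 26)
U(F) = F³ (U(F) = F²*F = F³)
1/U(C) = 1/(26³) = 1/17576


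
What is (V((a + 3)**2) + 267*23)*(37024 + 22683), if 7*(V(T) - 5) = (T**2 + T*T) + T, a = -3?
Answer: 366959222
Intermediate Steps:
V(T) = 5 + T/7 + 2*T**2/7 (V(T) = 5 + ((T**2 + T*T) + T)/7 = 5 + ((T**2 + T**2) + T)/7 = 5 + (2*T**2 + T)/7 = 5 + (T + 2*T**2)/7 = 5 + (T/7 + 2*T**2/7) = 5 + T/7 + 2*T**2/7)
(V((a + 3)**2) + 267*23)*(37024 + 22683) = ((5 + (-3 + 3)**2/7 + 2*((-3 + 3)**2)**2/7) + 267*23)*(37024 + 22683) = ((5 + (1/7)*0**2 + 2*(0**2)**2/7) + 6141)*59707 = ((5 + (1/7)*0 + (2/7)*0**2) + 6141)*59707 = ((5 + 0 + (2/7)*0) + 6141)*59707 = ((5 + 0 + 0) + 6141)*59707 = (5 + 6141)*59707 = 6146*59707 = 366959222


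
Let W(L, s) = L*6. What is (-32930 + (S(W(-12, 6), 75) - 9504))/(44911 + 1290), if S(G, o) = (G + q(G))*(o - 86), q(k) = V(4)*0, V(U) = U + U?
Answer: -886/983 ≈ -0.90132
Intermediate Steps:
V(U) = 2*U
q(k) = 0 (q(k) = (2*4)*0 = 8*0 = 0)
W(L, s) = 6*L
S(G, o) = G*(-86 + o) (S(G, o) = (G + 0)*(o - 86) = G*(-86 + o))
(-32930 + (S(W(-12, 6), 75) - 9504))/(44911 + 1290) = (-32930 + ((6*(-12))*(-86 + 75) - 9504))/(44911 + 1290) = (-32930 + (-72*(-11) - 9504))/46201 = (-32930 + (792 - 9504))*(1/46201) = (-32930 - 8712)*(1/46201) = -41642*1/46201 = -886/983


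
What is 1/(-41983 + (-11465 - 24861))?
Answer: -1/78309 ≈ -1.2770e-5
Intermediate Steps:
1/(-41983 + (-11465 - 24861)) = 1/(-41983 - 36326) = 1/(-78309) = -1/78309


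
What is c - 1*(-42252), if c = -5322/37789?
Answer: 1596655506/37789 ≈ 42252.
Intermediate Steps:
c = -5322/37789 (c = -5322*1/37789 = -5322/37789 ≈ -0.14083)
c - 1*(-42252) = -5322/37789 - 1*(-42252) = -5322/37789 + 42252 = 1596655506/37789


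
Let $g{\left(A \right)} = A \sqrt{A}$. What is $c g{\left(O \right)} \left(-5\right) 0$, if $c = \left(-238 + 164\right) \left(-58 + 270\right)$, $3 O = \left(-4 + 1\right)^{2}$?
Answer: $0$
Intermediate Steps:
$O = 3$ ($O = \frac{\left(-4 + 1\right)^{2}}{3} = \frac{\left(-3\right)^{2}}{3} = \frac{1}{3} \cdot 9 = 3$)
$g{\left(A \right)} = A^{\frac{3}{2}}$
$c = -15688$ ($c = \left(-74\right) 212 = -15688$)
$c g{\left(O \right)} \left(-5\right) 0 = - 15688 \cdot 3^{\frac{3}{2}} \left(-5\right) 0 = - 15688 \cdot 3 \sqrt{3} \left(-5\right) 0 = - 15688 - 15 \sqrt{3} \cdot 0 = \left(-15688\right) 0 = 0$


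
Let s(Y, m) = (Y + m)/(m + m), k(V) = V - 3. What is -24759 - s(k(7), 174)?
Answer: -4308155/174 ≈ -24760.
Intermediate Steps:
k(V) = -3 + V
s(Y, m) = (Y + m)/(2*m) (s(Y, m) = (Y + m)/((2*m)) = (Y + m)*(1/(2*m)) = (Y + m)/(2*m))
-24759 - s(k(7), 174) = -24759 - ((-3 + 7) + 174)/(2*174) = -24759 - (4 + 174)/(2*174) = -24759 - 178/(2*174) = -24759 - 1*89/174 = -24759 - 89/174 = -4308155/174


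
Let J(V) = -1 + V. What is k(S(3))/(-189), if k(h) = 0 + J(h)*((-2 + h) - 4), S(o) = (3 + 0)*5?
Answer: -⅔ ≈ -0.66667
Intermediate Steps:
S(o) = 15 (S(o) = 3*5 = 15)
k(h) = (-1 + h)*(-6 + h) (k(h) = 0 + (-1 + h)*((-2 + h) - 4) = 0 + (-1 + h)*(-6 + h) = (-1 + h)*(-6 + h))
k(S(3))/(-189) = ((-1 + 15)*(-6 + 15))/(-189) = (14*9)*(-1/189) = 126*(-1/189) = -⅔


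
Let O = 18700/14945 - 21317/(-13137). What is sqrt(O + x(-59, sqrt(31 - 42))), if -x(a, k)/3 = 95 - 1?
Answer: I*sqrt(8783114836394481)/5609499 ≈ 16.707*I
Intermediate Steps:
x(a, k) = -282 (x(a, k) = -3*(95 - 1) = -3*94 = -282)
O = 112848893/39266493 (O = 18700*(1/14945) - 21317*(-1/13137) = 3740/2989 + 21317/13137 = 112848893/39266493 ≈ 2.8739)
sqrt(O + x(-59, sqrt(31 - 42))) = sqrt(112848893/39266493 - 282) = sqrt(-10960302133/39266493) = I*sqrt(8783114836394481)/5609499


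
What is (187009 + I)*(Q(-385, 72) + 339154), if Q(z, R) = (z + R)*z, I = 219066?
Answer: 186656028425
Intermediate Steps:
Q(z, R) = z*(R + z) (Q(z, R) = (R + z)*z = z*(R + z))
(187009 + I)*(Q(-385, 72) + 339154) = (187009 + 219066)*(-385*(72 - 385) + 339154) = 406075*(-385*(-313) + 339154) = 406075*(120505 + 339154) = 406075*459659 = 186656028425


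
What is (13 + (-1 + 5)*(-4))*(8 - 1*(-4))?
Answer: -36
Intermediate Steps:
(13 + (-1 + 5)*(-4))*(8 - 1*(-4)) = (13 + 4*(-4))*(8 + 4) = (13 - 16)*12 = -3*12 = -36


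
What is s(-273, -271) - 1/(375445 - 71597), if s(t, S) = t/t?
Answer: 303847/303848 ≈ 1.0000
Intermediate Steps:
s(t, S) = 1
s(-273, -271) - 1/(375445 - 71597) = 1 - 1/(375445 - 71597) = 1 - 1/303848 = 303847/303848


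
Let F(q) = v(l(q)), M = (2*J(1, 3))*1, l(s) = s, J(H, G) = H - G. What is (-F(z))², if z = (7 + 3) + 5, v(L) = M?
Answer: 16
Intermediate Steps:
M = -4 (M = (2*(1 - 1*3))*1 = (2*(1 - 3))*1 = (2*(-2))*1 = -4*1 = -4)
v(L) = -4
z = 15 (z = 10 + 5 = 15)
F(q) = -4
(-F(z))² = (-1*(-4))² = 4² = 16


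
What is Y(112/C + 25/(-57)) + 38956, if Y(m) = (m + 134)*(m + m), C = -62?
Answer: 119784767810/3122289 ≈ 38364.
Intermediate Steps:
Y(m) = 2*m*(134 + m) (Y(m) = (134 + m)*(2*m) = 2*m*(134 + m))
Y(112/C + 25/(-57)) + 38956 = 2*(112/(-62) + 25/(-57))*(134 + (112/(-62) + 25/(-57))) + 38956 = 2*(112*(-1/62) + 25*(-1/57))*(134 + (112*(-1/62) + 25*(-1/57))) + 38956 = 2*(-56/31 - 25/57)*(134 + (-56/31 - 25/57)) + 38956 = 2*(-3967/1767)*(134 - 3967/1767) + 38956 = 2*(-3967/1767)*(232811/1767) + 38956 = -1847122474/3122289 + 38956 = 119784767810/3122289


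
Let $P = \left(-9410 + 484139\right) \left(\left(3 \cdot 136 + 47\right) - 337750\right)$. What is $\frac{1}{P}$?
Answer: $- \frac{1}{160123718055} \approx -6.2452 \cdot 10^{-12}$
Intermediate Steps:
$P = -160123718055$ ($P = 474729 \left(\left(408 + 47\right) - 337750\right) = 474729 \left(455 - 337750\right) = 474729 \left(-337295\right) = -160123718055$)
$\frac{1}{P} = \frac{1}{-160123718055} = - \frac{1}{160123718055}$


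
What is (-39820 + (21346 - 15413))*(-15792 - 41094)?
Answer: 1927695882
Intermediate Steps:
(-39820 + (21346 - 15413))*(-15792 - 41094) = (-39820 + 5933)*(-56886) = -33887*(-56886) = 1927695882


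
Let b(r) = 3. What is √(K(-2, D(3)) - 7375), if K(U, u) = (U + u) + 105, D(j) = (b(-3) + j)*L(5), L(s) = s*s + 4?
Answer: 13*I*√42 ≈ 84.25*I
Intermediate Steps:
L(s) = 4 + s² (L(s) = s² + 4 = 4 + s²)
D(j) = 87 + 29*j (D(j) = (3 + j)*(4 + 5²) = (3 + j)*(4 + 25) = (3 + j)*29 = 87 + 29*j)
K(U, u) = 105 + U + u
√(K(-2, D(3)) - 7375) = √((105 - 2 + (87 + 29*3)) - 7375) = √((105 - 2 + (87 + 87)) - 7375) = √((105 - 2 + 174) - 7375) = √(277 - 7375) = √(-7098) = 13*I*√42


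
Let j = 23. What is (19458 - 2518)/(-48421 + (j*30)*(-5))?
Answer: -16940/51871 ≈ -0.32658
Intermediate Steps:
(19458 - 2518)/(-48421 + (j*30)*(-5)) = (19458 - 2518)/(-48421 + (23*30)*(-5)) = 16940/(-48421 + 690*(-5)) = 16940/(-48421 - 3450) = 16940/(-51871) = 16940*(-1/51871) = -16940/51871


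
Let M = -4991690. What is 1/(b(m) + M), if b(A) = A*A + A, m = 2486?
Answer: 1/1190992 ≈ 8.3964e-7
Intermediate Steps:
b(A) = A + A**2 (b(A) = A**2 + A = A + A**2)
1/(b(m) + M) = 1/(2486*(1 + 2486) - 4991690) = 1/(2486*2487 - 4991690) = 1/(6182682 - 4991690) = 1/1190992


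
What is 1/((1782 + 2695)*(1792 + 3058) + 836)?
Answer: 1/21714286 ≈ 4.6053e-8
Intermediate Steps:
1/((1782 + 2695)*(1792 + 3058) + 836) = 1/(4477*4850 + 836) = 1/(21713450 + 836) = 1/21714286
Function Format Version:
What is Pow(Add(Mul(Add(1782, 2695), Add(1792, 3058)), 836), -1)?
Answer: Rational(1, 21714286) ≈ 4.6053e-8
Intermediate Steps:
Pow(Add(Mul(Add(1782, 2695), Add(1792, 3058)), 836), -1) = Pow(Add(Mul(4477, 4850), 836), -1) = Pow(Add(21713450, 836), -1) = Pow(21714286, -1) = Rational(1, 21714286)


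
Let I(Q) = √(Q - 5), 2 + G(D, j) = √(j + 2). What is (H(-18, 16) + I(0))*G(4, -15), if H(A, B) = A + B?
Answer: (2 - I*√5)*(2 - I*√13) ≈ -4.0623 - 11.683*I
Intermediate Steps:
G(D, j) = -2 + √(2 + j) (G(D, j) = -2 + √(j + 2) = -2 + √(2 + j))
I(Q) = √(-5 + Q)
(H(-18, 16) + I(0))*G(4, -15) = ((-18 + 16) + √(-5 + 0))*(-2 + √(2 - 15)) = (-2 + √(-5))*(-2 + √(-13)) = (-2 + I*√5)*(-2 + I*√13)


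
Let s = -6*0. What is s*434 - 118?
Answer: -118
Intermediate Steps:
s = 0
s*434 - 118 = 0*434 - 118 = 0 - 118 = -118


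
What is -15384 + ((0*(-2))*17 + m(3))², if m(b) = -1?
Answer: -15383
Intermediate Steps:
-15384 + ((0*(-2))*17 + m(3))² = -15384 + ((0*(-2))*17 - 1)² = -15384 + (0*17 - 1)² = -15384 + (0 - 1)² = -15384 + (-1)² = -15384 + 1 = -15383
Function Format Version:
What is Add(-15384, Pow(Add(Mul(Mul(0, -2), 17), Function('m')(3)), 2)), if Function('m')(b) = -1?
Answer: -15383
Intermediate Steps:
Add(-15384, Pow(Add(Mul(Mul(0, -2), 17), Function('m')(3)), 2)) = Add(-15384, Pow(Add(Mul(Mul(0, -2), 17), -1), 2)) = Add(-15384, Pow(Add(Mul(0, 17), -1), 2)) = Add(-15384, Pow(Add(0, -1), 2)) = Add(-15384, Pow(-1, 2)) = Add(-15384, 1) = -15383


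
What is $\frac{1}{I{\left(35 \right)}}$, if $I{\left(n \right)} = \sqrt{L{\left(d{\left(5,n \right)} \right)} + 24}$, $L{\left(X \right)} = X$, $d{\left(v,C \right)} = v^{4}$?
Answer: $\frac{\sqrt{649}}{649} \approx 0.039253$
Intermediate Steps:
$I{\left(n \right)} = \sqrt{649}$ ($I{\left(n \right)} = \sqrt{5^{4} + 24} = \sqrt{625 + 24} = \sqrt{649}$)
$\frac{1}{I{\left(35 \right)}} = \frac{1}{\sqrt{649}} = \frac{\sqrt{649}}{649}$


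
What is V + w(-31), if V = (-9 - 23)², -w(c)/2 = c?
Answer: 1086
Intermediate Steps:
w(c) = -2*c
V = 1024 (V = (-32)² = 1024)
V + w(-31) = 1024 - 2*(-31) = 1024 + 62 = 1086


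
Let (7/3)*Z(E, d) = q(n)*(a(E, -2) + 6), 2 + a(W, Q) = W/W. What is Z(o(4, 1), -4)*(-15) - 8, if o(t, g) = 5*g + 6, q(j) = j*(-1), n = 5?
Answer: 1069/7 ≈ 152.71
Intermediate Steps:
q(j) = -j
o(t, g) = 6 + 5*g
a(W, Q) = -1 (a(W, Q) = -2 + W/W = -2 + 1 = -1)
Z(E, d) = -75/7 (Z(E, d) = 3*((-1*5)*(-1 + 6))/7 = 3*(-5*5)/7 = (3/7)*(-25) = -75/7)
Z(o(4, 1), -4)*(-15) - 8 = -75/7*(-15) - 8 = 1125/7 - 8 = 1069/7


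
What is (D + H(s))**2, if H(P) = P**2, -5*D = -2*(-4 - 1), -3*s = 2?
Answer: 196/81 ≈ 2.4198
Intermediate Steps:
s = -2/3 (s = -1/3*2 = -2/3 ≈ -0.66667)
D = -2 (D = -(-2)*(-4 - 1)/5 = -(-2)*(-5)/5 = -1/5*10 = -2)
(D + H(s))**2 = (-2 + (-2/3)**2)**2 = (-2 + 4/9)**2 = (-14/9)**2 = 196/81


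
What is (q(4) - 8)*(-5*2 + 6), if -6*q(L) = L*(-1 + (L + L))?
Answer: 152/3 ≈ 50.667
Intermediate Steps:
q(L) = -L*(-1 + 2*L)/6 (q(L) = -L*(-1 + (L + L))/6 = -L*(-1 + 2*L)/6)
(q(4) - 8)*(-5*2 + 6) = ((⅙)*4*(1 - 2*4) - 8)*(-5*2 + 6) = ((⅙)*4*(1 - 8) - 8)*(-10 + 6) = ((⅙)*4*(-7) - 8)*(-4) = (-14/3 - 8)*(-4) = -38/3*(-4) = 152/3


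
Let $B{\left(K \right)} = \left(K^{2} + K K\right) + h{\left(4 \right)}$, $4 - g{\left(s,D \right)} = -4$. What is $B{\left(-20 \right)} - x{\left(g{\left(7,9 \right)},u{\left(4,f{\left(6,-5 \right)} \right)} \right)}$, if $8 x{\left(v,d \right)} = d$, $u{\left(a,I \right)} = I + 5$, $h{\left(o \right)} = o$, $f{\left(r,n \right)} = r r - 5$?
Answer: $\frac{1599}{2} \approx 799.5$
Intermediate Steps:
$f{\left(r,n \right)} = -5 + r^{2}$ ($f{\left(r,n \right)} = r^{2} - 5 = -5 + r^{2}$)
$g{\left(s,D \right)} = 8$ ($g{\left(s,D \right)} = 4 - -4 = 4 + 4 = 8$)
$u{\left(a,I \right)} = 5 + I$
$x{\left(v,d \right)} = \frac{d}{8}$
$B{\left(K \right)} = 4 + 2 K^{2}$ ($B{\left(K \right)} = \left(K^{2} + K K\right) + 4 = \left(K^{2} + K^{2}\right) + 4 = 2 K^{2} + 4 = 4 + 2 K^{2}$)
$B{\left(-20 \right)} - x{\left(g{\left(7,9 \right)},u{\left(4,f{\left(6,-5 \right)} \right)} \right)} = \left(4 + 2 \left(-20\right)^{2}\right) - \frac{5 - \left(5 - 6^{2}\right)}{8} = \left(4 + 2 \cdot 400\right) - \frac{5 + \left(-5 + 36\right)}{8} = \left(4 + 800\right) - \frac{5 + 31}{8} = 804 - \frac{1}{8} \cdot 36 = 804 - \frac{9}{2} = \frac{1599}{2}$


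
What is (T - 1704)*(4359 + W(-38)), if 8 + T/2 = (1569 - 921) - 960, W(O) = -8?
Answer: -10198744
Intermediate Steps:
T = -640 (T = -16 + 2*((1569 - 921) - 960) = -16 + 2*(648 - 960) = -16 + 2*(-312) = -16 - 624 = -640)
(T - 1704)*(4359 + W(-38)) = (-640 - 1704)*(4359 - 8) = -2344*4351 = -10198744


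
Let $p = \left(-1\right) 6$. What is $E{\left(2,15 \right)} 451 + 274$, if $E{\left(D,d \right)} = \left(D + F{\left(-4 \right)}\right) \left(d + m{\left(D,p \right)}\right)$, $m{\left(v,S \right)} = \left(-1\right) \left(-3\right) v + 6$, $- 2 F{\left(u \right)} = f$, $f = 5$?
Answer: $- \frac{11629}{2} \approx -5814.5$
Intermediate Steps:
$F{\left(u \right)} = - \frac{5}{2}$ ($F{\left(u \right)} = \left(- \frac{1}{2}\right) 5 = - \frac{5}{2}$)
$p = -6$
$m{\left(v,S \right)} = 6 + 3 v$ ($m{\left(v,S \right)} = 3 v + 6 = 6 + 3 v$)
$E{\left(D,d \right)} = \left(- \frac{5}{2} + D\right) \left(6 + d + 3 D\right)$ ($E{\left(D,d \right)} = \left(D - \frac{5}{2}\right) \left(d + \left(6 + 3 D\right)\right) = \left(- \frac{5}{2} + D\right) \left(6 + d + 3 D\right)$)
$E{\left(2,15 \right)} 451 + 274 = \left(-15 + 3 \cdot 2^{2} - \frac{75}{2} - 3 + 2 \cdot 15\right) 451 + 274 = \left(-15 + 3 \cdot 4 - \frac{75}{2} - 3 + 30\right) 451 + 274 = \left(-15 + 12 - \frac{75}{2} - 3 + 30\right) 451 + 274 = \left(- \frac{27}{2}\right) 451 + 274 = - \frac{12177}{2} + 274 = - \frac{11629}{2}$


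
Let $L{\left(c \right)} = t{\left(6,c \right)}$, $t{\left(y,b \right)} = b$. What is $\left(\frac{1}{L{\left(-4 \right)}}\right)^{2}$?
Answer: $\frac{1}{16} \approx 0.0625$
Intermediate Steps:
$L{\left(c \right)} = c$
$\left(\frac{1}{L{\left(-4 \right)}}\right)^{2} = \left(\frac{1}{-4}\right)^{2} = \left(- \frac{1}{4}\right)^{2} = \frac{1}{16}$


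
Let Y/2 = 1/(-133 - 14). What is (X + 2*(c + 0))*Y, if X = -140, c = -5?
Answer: 100/49 ≈ 2.0408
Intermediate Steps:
Y = -2/147 (Y = 2/(-133 - 14) = 2/(-147) = 2*(-1/147) = -2/147 ≈ -0.013605)
(X + 2*(c + 0))*Y = (-140 + 2*(-5 + 0))*(-2/147) = (-140 + 2*(-5))*(-2/147) = (-140 - 10)*(-2/147) = -150*(-2/147) = 100/49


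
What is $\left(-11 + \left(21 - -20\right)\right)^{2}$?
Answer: $900$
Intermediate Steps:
$\left(-11 + \left(21 - -20\right)\right)^{2} = \left(-11 + \left(21 + 20\right)\right)^{2} = \left(-11 + 41\right)^{2} = 30^{2} = 900$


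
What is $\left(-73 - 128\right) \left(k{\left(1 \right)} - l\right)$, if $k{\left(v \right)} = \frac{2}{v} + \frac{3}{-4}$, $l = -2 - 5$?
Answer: $- \frac{6633}{4} \approx -1658.3$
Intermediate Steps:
$l = -7$ ($l = -2 - 5 = -7$)
$k{\left(v \right)} = - \frac{3}{4} + \frac{2}{v}$ ($k{\left(v \right)} = \frac{2}{v} + 3 \left(- \frac{1}{4}\right) = \frac{2}{v} - \frac{3}{4} = - \frac{3}{4} + \frac{2}{v}$)
$\left(-73 - 128\right) \left(k{\left(1 \right)} - l\right) = \left(-73 - 128\right) \left(\left(- \frac{3}{4} + \frac{2}{1}\right) - -7\right) = - 201 \left(\left(- \frac{3}{4} + 2 \cdot 1\right) + 7\right) = - 201 \left(\left(- \frac{3}{4} + 2\right) + 7\right) = - 201 \left(\frac{5}{4} + 7\right) = \left(-201\right) \frac{33}{4} = - \frac{6633}{4}$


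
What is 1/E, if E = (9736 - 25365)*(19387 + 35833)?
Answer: -1/863033380 ≈ -1.1587e-9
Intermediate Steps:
E = -863033380 (E = -15629*55220 = -863033380)
1/E = 1/(-863033380) = -1/863033380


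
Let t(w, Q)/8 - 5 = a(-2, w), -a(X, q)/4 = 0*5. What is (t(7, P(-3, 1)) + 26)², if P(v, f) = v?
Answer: 4356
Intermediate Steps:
a(X, q) = 0 (a(X, q) = -0*5 = -4*0 = 0)
t(w, Q) = 40 (t(w, Q) = 40 + 8*0 = 40 + 0 = 40)
(t(7, P(-3, 1)) + 26)² = (40 + 26)² = 66² = 4356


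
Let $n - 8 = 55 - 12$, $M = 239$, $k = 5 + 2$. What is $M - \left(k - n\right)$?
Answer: $283$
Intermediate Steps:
$k = 7$
$n = 51$ ($n = 8 + \left(55 - 12\right) = 8 + 43 = 51$)
$M - \left(k - n\right) = 239 - \left(7 - 51\right) = 239 - -44 = 239 + 44 = 283$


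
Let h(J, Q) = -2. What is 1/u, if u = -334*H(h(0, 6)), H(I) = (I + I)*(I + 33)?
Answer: 1/41416 ≈ 2.4145e-5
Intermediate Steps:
H(I) = 2*I*(33 + I) (H(I) = (2*I)*(33 + I) = 2*I*(33 + I))
u = 41416 (u = -668*(-2)*(33 - 2) = -668*(-2)*31 = -334*(-124) = 41416)
1/u = 1/41416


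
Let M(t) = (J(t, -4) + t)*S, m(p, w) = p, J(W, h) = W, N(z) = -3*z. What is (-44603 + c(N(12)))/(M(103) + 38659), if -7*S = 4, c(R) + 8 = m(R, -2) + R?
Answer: -312781/269789 ≈ -1.1594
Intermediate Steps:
c(R) = -8 + 2*R (c(R) = -8 + (R + R) = -8 + 2*R)
S = -4/7 (S = -⅐*4 = -4/7 ≈ -0.57143)
M(t) = -8*t/7 (M(t) = (t + t)*(-4/7) = (2*t)*(-4/7) = -8*t/7)
(-44603 + c(N(12)))/(M(103) + 38659) = (-44603 + (-8 + 2*(-3*12)))/(-8/7*103 + 38659) = (-44603 + (-8 + 2*(-36)))/(-824/7 + 38659) = (-44603 + (-8 - 72))/(269789/7) = (-44603 - 80)*(7/269789) = -44683*7/269789 = -312781/269789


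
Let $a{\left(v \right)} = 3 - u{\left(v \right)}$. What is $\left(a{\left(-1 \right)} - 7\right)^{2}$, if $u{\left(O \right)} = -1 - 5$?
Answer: $4$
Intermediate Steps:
$u{\left(O \right)} = -6$ ($u{\left(O \right)} = -1 - 5 = -6$)
$a{\left(v \right)} = 9$ ($a{\left(v \right)} = 3 - -6 = 3 + 6 = 9$)
$\left(a{\left(-1 \right)} - 7\right)^{2} = \left(9 - 7\right)^{2} = 2^{2} = 4$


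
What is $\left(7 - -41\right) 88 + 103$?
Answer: $4327$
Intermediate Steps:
$\left(7 - -41\right) 88 + 103 = \left(7 + 41\right) 88 + 103 = 48 \cdot 88 + 103 = 4224 + 103 = 4327$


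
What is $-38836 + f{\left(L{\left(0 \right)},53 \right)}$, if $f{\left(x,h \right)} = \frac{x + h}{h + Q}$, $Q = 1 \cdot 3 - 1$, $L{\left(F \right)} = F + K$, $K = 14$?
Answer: $- \frac{2135913}{55} \approx -38835.0$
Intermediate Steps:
$L{\left(F \right)} = 14 + F$ ($L{\left(F \right)} = F + 14 = 14 + F$)
$Q = 2$ ($Q = 3 - 1 = 2$)
$f{\left(x,h \right)} = \frac{h + x}{2 + h}$ ($f{\left(x,h \right)} = \frac{x + h}{h + 2} = \frac{h + x}{2 + h}$)
$-38836 + f{\left(L{\left(0 \right)},53 \right)} = -38836 + \frac{53 + \left(14 + 0\right)}{2 + 53} = -38836 + \frac{53 + 14}{55} = -38836 + \frac{1}{55} \cdot 67 = -38836 + \frac{67}{55} = - \frac{2135913}{55}$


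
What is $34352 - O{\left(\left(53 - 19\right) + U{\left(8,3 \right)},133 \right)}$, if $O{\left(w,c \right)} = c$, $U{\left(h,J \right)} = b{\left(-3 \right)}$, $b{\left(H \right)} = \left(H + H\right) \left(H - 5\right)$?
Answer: $34219$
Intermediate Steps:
$b{\left(H \right)} = 2 H \left(-5 + H\right)$
$U{\left(h,J \right)} = 48$ ($U{\left(h,J \right)} = 2 \left(-3\right) \left(-5 - 3\right) = 2 \left(-3\right) \left(-8\right) = 48$)
$34352 - O{\left(\left(53 - 19\right) + U{\left(8,3 \right)},133 \right)} = 34352 - 133 = 34219$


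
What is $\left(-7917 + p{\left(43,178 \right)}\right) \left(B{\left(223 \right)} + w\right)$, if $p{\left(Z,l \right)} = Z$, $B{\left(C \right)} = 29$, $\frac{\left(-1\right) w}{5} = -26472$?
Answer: $-1042430986$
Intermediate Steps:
$w = 132360$ ($w = \left(-5\right) \left(-26472\right) = 132360$)
$\left(-7917 + p{\left(43,178 \right)}\right) \left(B{\left(223 \right)} + w\right) = \left(-7917 + 43\right) \left(29 + 132360\right) = \left(-7874\right) 132389 = -1042430986$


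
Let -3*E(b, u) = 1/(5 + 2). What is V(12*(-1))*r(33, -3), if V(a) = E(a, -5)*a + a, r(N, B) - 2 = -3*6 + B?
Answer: 1520/7 ≈ 217.14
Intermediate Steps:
E(b, u) = -1/21 (E(b, u) = -1/(3*(5 + 2)) = -1/3/7 = -1/3*1/7 = -1/21)
r(N, B) = -16 + B (r(N, B) = 2 + (-3*6 + B) = 2 + (-18 + B) = -16 + B)
V(a) = 20*a/21 (V(a) = -a/21 + a = 20*a/21)
V(12*(-1))*r(33, -3) = (20*(12*(-1))/21)*(-16 - 3) = ((20/21)*(-12))*(-19) = -80/7*(-19) = 1520/7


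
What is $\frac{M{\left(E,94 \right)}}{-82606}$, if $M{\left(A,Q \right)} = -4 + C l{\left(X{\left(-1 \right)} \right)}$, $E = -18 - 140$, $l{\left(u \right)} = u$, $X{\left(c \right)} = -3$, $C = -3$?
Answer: $- \frac{5}{82606} \approx -6.0528 \cdot 10^{-5}$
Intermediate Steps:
$E = -158$
$M{\left(A,Q \right)} = 5$ ($M{\left(A,Q \right)} = -4 - -9 = -4 + 9 = 5$)
$\frac{M{\left(E,94 \right)}}{-82606} = \frac{5}{-82606} = 5 \left(- \frac{1}{82606}\right) = - \frac{5}{82606}$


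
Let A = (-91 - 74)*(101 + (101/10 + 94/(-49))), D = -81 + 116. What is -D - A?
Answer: 1762037/98 ≈ 17980.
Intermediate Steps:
D = 35
A = -1765467/98 (A = -165*(101 + (101*(1/10) + 94*(-1/49))) = -165*(101 + (101/10 - 94/49)) = -165*(101 + 4009/490) = -165*53499/490 = -1765467/98 ≈ -18015.)
-D - A = -1*35 - 1*(-1765467/98) = -35 + 1765467/98 = 1762037/98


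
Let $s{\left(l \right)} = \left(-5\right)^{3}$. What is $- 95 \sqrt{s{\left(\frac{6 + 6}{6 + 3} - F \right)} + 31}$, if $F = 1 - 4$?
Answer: $- 95 i \sqrt{94} \approx - 921.06 i$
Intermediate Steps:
$F = -3$ ($F = 1 - 4 = -3$)
$s{\left(l \right)} = -125$
$- 95 \sqrt{s{\left(\frac{6 + 6}{6 + 3} - F \right)} + 31} = - 95 \sqrt{-125 + 31} = - 95 \sqrt{-94} = - 95 i \sqrt{94}$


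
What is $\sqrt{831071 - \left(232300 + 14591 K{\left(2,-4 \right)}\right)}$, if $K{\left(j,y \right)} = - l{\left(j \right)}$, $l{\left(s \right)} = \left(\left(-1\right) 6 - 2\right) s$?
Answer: $\sqrt{365315} \approx 604.41$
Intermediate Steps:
$l{\left(s \right)} = - 8 s$ ($l{\left(s \right)} = \left(-6 - 2\right) s = - 8 s$)
$K{\left(j,y \right)} = 8 j$ ($K{\left(j,y \right)} = - \left(-8\right) j = 8 j$)
$\sqrt{831071 - \left(232300 + 14591 K{\left(2,-4 \right)}\right)} = \sqrt{831071 - \left(232300 + 14591 \cdot 8 \cdot 2\right)} = \sqrt{831071 - 465756} = \sqrt{365315}$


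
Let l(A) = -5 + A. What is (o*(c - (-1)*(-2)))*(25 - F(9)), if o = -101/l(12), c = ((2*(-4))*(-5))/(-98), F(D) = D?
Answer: 190688/343 ≈ 555.94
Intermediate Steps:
c = -20/49 (c = -8*(-5)*(-1/98) = 40*(-1/98) = -20/49 ≈ -0.40816)
o = -101/7 (o = -101/(-5 + 12) = -101/7 ≈ -14.429)
(o*(c - (-1)*(-2)))*(25 - F(9)) = (-101*(-20/49 - (-1)*(-2))/7)*(25 - 1*9) = (-101*(-20/49 - 1*2)/7)*(25 - 9) = -101*(-20/49 - 2)/7*16 = -101/7*(-118/49)*16 = (11918/343)*16 = 190688/343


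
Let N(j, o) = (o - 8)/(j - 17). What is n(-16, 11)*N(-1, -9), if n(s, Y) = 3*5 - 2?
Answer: 221/18 ≈ 12.278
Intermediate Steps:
N(j, o) = (-8 + o)/(-17 + j)
n(s, Y) = 13 (n(s, Y) = 15 - 2 = 13)
n(-16, 11)*N(-1, -9) = 13*((-8 - 9)/(-17 - 1)) = 13*(-17/(-18)) = 13*(-1/18*(-17)) = 13*(17/18) = 221/18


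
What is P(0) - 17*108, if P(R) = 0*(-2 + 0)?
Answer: -1836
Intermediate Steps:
P(R) = 0 (P(R) = 0*(-2) = 0)
P(0) - 17*108 = 0 - 17*108 = 0 - 1836 = -1836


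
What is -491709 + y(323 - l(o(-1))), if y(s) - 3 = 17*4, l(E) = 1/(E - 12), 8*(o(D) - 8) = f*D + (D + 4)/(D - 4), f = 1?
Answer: -491638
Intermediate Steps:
o(D) = 8 + D/8 + (4 + D)/(8*(-4 + D)) (o(D) = 8 + (1*D + (D + 4)/(D - 4))/8 = 8 + (D + (4 + D)/(-4 + D))/8 = 8 + (D/8 + (4 + D)/(8*(-4 + D))) = 8 + D/8 + (4 + D)/(8*(-4 + D)))
l(E) = 1/(-12 + E)
y(s) = 71 (y(s) = 3 + 17*4 = 3 + 68 = 71)
-491709 + y(323 - l(o(-1))) = -491709 + 71 = -491638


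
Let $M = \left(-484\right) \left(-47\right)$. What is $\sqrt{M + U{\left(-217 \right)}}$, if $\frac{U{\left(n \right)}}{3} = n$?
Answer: $\sqrt{22097} \approx 148.65$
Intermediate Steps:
$U{\left(n \right)} = 3 n$
$M = 22748$
$\sqrt{M + U{\left(-217 \right)}} = \sqrt{22748 + 3 \left(-217\right)} = \sqrt{22748 - 651} = \sqrt{22097}$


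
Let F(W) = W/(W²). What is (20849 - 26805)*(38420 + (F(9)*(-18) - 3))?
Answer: -228799740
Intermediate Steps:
F(W) = 1/W (F(W) = W/W² = 1/W)
(20849 - 26805)*(38420 + (F(9)*(-18) - 3)) = (20849 - 26805)*(38420 + (-18/9 - 3)) = -5956*(38420 + ((⅑)*(-18) - 3)) = -5956*(38420 + (-2 - 3)) = -5956*(38420 - 5) = -5956*38415 = -228799740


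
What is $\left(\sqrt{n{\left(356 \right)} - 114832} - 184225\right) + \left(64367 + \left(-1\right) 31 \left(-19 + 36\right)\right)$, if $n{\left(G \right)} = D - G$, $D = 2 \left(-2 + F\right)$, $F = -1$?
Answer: $-120385 + i \sqrt{115194} \approx -1.2039 \cdot 10^{5} + 339.4 i$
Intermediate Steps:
$D = -6$ ($D = 2 \left(-2 - 1\right) = 2 \left(-3\right) = -6$)
$n{\left(G \right)} = -6 - G$
$\left(\sqrt{n{\left(356 \right)} - 114832} - 184225\right) + \left(64367 + \left(-1\right) 31 \left(-19 + 36\right)\right) = \left(\sqrt{\left(-6 - 356\right) - 114832} - 184225\right) + \left(64367 + \left(-1\right) 31 \left(-19 + 36\right)\right) = \left(\sqrt{\left(-6 - 356\right) - 114832} - 184225\right) + \left(64367 - 527\right) = \left(\sqrt{-362 - 114832} - 184225\right) + \left(64367 - 527\right) = \left(\sqrt{-115194} - 184225\right) + 63840 = \left(i \sqrt{115194} - 184225\right) + 63840 = \left(-184225 + i \sqrt{115194}\right) + 63840 = -120385 + i \sqrt{115194}$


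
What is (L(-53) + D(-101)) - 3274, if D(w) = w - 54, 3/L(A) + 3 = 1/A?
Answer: -548799/160 ≈ -3430.0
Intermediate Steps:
L(A) = 3/(-3 + 1/A)
D(w) = -54 + w
(L(-53) + D(-101)) - 3274 = (-3*(-53)/(-1 + 3*(-53)) + (-54 - 101)) - 3274 = (-3*(-53)/(-1 - 159) - 155) - 3274 = (-3*(-53)/(-160) - 155) - 3274 = (-3*(-53)*(-1/160) - 155) - 3274 = (-159/160 - 155) - 3274 = -24959/160 - 3274 = -548799/160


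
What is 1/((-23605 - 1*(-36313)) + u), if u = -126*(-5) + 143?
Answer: 1/13481 ≈ 7.4178e-5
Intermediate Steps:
u = 773 (u = 630 + 143 = 773)
1/((-23605 - 1*(-36313)) + u) = 1/((-23605 - 1*(-36313)) + 773) = 1/((-23605 + 36313) + 773) = 1/(12708 + 773) = 1/13481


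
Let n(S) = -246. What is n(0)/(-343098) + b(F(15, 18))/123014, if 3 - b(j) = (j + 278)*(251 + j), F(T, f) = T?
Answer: -4451513531/7034309562 ≈ -0.63283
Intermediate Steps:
b(j) = 3 - (251 + j)*(278 + j) (b(j) = 3 - (j + 278)*(251 + j) = 3 - (278 + j)*(251 + j) = 3 - (251 + j)*(278 + j))
n(0)/(-343098) + b(F(15, 18))/123014 = -246/(-343098) + (-69775 - 1*15² - 529*15)/123014 = -246*(-1/343098) + (-69775 - 1*225 - 7935)*(1/123014) = 41/57183 + (-69775 - 225 - 7935)*(1/123014) = 41/57183 - 77935*1/123014 = 41/57183 - 77935/123014 = -4451513531/7034309562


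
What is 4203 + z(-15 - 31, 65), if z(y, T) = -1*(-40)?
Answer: 4243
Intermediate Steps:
z(y, T) = 40
4203 + z(-15 - 31, 65) = 4203 + 40 = 4243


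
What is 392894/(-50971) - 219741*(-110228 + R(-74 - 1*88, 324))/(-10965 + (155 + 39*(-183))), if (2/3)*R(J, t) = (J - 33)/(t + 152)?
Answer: -1175352209564796887/870867263224 ≈ -1.3496e+6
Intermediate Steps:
R(J, t) = 3*(-33 + J)/(2*(152 + t)) (R(J, t) = 3*((J - 33)/(t + 152))/2 = 3*((-33 + J)/(152 + t))/2 = 3*(-33 + J)/(2*(152 + t)))
392894/(-50971) - 219741*(-110228 + R(-74 - 1*88, 324))/(-10965 + (155 + 39*(-183))) = 392894/(-50971) - 219741*(-110228 + 3*(-33 + (-74 - 1*88))/(2*(152 + 324)))/(-10965 + (155 + 39*(-183))) = 392894*(-1/50971) - 219741*(-110228 + (3/2)*(-33 + (-74 - 88))/476)/(-10965 + (155 - 7137)) = -392894/50971 - 219741*(-110228 + (3/2)*(1/476)*(-33 - 162))/(-10965 - 6982) = -392894/50971 - 219741/((-17947/(-110228 + (3/2)*(1/476)*(-195)))) = -392894/50971 - 219741/((-17947/(-110228 - 585/952))) = -392894/50971 - 219741/((-17947/(-104937641/952))) = -392894/50971 - 219741/((-17947*(-952/104937641))) = -392894/50971 - 219741/17085544/104937641 = -392894/50971 - 219741*104937641/17085544 = -392894/50971 - 23059102170981/17085544 = -1175352209564796887/870867263224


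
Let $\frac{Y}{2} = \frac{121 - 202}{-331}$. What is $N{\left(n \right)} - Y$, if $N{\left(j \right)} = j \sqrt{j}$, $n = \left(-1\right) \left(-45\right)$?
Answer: $- \frac{162}{331} + 135 \sqrt{5} \approx 301.38$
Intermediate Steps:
$n = 45$
$N{\left(j \right)} = j^{\frac{3}{2}}$
$Y = \frac{162}{331}$ ($Y = 2 \frac{121 - 202}{-331} = 2 \left(\left(- \frac{1}{331}\right) \left(-81\right)\right) = 2 \cdot \frac{81}{331} = \frac{162}{331} \approx 0.48943$)
$N{\left(n \right)} - Y = 45^{\frac{3}{2}} - \frac{162}{331} = 135 \sqrt{5} - \frac{162}{331} = - \frac{162}{331} + 135 \sqrt{5}$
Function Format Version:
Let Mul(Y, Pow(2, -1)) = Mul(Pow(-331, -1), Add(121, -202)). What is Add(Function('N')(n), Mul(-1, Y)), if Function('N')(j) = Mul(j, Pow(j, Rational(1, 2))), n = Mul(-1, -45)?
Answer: Add(Rational(-162, 331), Mul(135, Pow(5, Rational(1, 2)))) ≈ 301.38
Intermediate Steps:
n = 45
Function('N')(j) = Pow(j, Rational(3, 2))
Y = Rational(162, 331) (Y = Mul(2, Mul(Pow(-331, -1), Add(121, -202))) = Mul(2, Mul(Rational(-1, 331), -81)) = Mul(2, Rational(81, 331)) = Rational(162, 331) ≈ 0.48943)
Add(Function('N')(n), Mul(-1, Y)) = Add(Pow(45, Rational(3, 2)), Mul(-1, Rational(162, 331))) = Add(Mul(135, Pow(5, Rational(1, 2))), Rational(-162, 331)) = Add(Rational(-162, 331), Mul(135, Pow(5, Rational(1, 2))))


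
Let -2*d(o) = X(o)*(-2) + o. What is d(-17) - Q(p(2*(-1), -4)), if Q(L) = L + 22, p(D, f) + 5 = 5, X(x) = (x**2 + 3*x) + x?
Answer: 415/2 ≈ 207.50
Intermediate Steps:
X(x) = x**2 + 4*x
p(D, f) = 0 (p(D, f) = -5 + 5 = 0)
Q(L) = 22 + L
d(o) = -o/2 + o*(4 + o) (d(o) = -((o*(4 + o))*(-2) + o)/2 = -(-2*o*(4 + o) + o)/2 = -(o - 2*o*(4 + o))/2 = -o/2 + o*(4 + o))
d(-17) - Q(p(2*(-1), -4)) = (1/2)*(-17)*(7 + 2*(-17)) - (22 + 0) = (1/2)*(-17)*(7 - 34) - 1*22 = (1/2)*(-17)*(-27) - 22 = 459/2 - 22 = 415/2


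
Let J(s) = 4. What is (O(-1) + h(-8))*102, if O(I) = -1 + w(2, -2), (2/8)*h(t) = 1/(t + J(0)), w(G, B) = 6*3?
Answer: 1632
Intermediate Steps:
w(G, B) = 18
h(t) = 4/(4 + t) (h(t) = 4/(t + 4) = 4/(4 + t))
O(I) = 17 (O(I) = -1 + 18 = 17)
(O(-1) + h(-8))*102 = (17 + 4/(4 - 8))*102 = (17 + 4/(-4))*102 = (17 + 4*(-¼))*102 = (17 - 1)*102 = 16*102 = 1632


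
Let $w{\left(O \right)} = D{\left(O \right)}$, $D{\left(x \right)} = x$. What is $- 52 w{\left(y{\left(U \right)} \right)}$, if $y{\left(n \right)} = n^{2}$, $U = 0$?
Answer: $0$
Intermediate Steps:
$w{\left(O \right)} = O$
$- 52 w{\left(y{\left(U \right)} \right)} = - 52 \cdot 0^{2} = \left(-52\right) 0 = 0$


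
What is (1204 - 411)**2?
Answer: 628849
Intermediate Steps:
(1204 - 411)**2 = 793**2 = 628849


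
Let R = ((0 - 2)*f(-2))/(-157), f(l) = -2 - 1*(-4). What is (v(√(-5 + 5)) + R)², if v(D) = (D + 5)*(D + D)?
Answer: 16/24649 ≈ 0.00064911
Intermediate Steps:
f(l) = 2 (f(l) = -2 + 4 = 2)
R = 4/157 (R = ((0 - 2)*2)/(-157) = -2*2*(-1/157) = -4*(-1/157) = 4/157 ≈ 0.025478)
v(D) = 2*D*(5 + D) (v(D) = (5 + D)*(2*D) = 2*D*(5 + D))
(v(√(-5 + 5)) + R)² = (2*√(-5 + 5)*(5 + √(-5 + 5)) + 4/157)² = (2*√0*(5 + √0) + 4/157)² = (2*0*(5 + 0) + 4/157)² = (2*0*5 + 4/157)² = (0 + 4/157)² = (4/157)² = 16/24649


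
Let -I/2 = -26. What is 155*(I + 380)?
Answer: 66960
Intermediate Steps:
I = 52 (I = -2*(-26) = 52)
155*(I + 380) = 155*(52 + 380) = 155*432 = 66960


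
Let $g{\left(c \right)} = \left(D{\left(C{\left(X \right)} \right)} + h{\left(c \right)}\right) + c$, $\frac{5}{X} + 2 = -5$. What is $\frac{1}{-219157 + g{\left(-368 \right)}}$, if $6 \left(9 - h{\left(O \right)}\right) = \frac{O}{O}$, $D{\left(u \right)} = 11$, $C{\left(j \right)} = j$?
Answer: $- \frac{6}{1317031} \approx -4.5557 \cdot 10^{-6}$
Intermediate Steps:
$X = - \frac{5}{7}$ ($X = \frac{5}{-2 - 5} = \frac{5}{-7} = 5 \left(- \frac{1}{7}\right) = - \frac{5}{7} \approx -0.71429$)
$h{\left(O \right)} = \frac{53}{6}$ ($h{\left(O \right)} = 9 - \frac{O \frac{1}{O}}{6} = 9 - \frac{1}{6} = \frac{53}{6}$)
$g{\left(c \right)} = \frac{119}{6} + c$ ($g{\left(c \right)} = \left(11 + \frac{53}{6}\right) + c = \frac{119}{6} + c$)
$\frac{1}{-219157 + g{\left(-368 \right)}} = \frac{1}{-219157 + \left(\frac{119}{6} - 368\right)} = \frac{1}{-219157 - \frac{2089}{6}} = \frac{1}{- \frac{1317031}{6}} = - \frac{6}{1317031}$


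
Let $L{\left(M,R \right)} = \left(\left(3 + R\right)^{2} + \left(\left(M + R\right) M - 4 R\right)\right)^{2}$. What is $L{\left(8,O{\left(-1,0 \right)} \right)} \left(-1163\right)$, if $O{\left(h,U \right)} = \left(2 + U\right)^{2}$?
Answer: $-19353483$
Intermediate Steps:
$L{\left(M,R \right)} = \left(\left(3 + R\right)^{2} - 4 R + M \left(M + R\right)\right)^{2}$ ($L{\left(M,R \right)} = \left(\left(3 + R\right)^{2} + \left(M \left(M + R\right) - 4 R\right)\right)^{2} = \left(\left(3 + R\right)^{2} + \left(- 4 R + M \left(M + R\right)\right)\right)^{2} = \left(\left(3 + R\right)^{2} - 4 R + M \left(M + R\right)\right)^{2}$)
$L{\left(8,O{\left(-1,0 \right)} \right)} \left(-1163\right) = \left(8^{2} + \left(3 + \left(2 + 0\right)^{2}\right)^{2} - 4 \left(2 + 0\right)^{2} + 8 \left(2 + 0\right)^{2}\right)^{2} \left(-1163\right) = \left(64 + \left(3 + 2^{2}\right)^{2} - 4 \cdot 2^{2} + 8 \cdot 2^{2}\right)^{2} \left(-1163\right) = \left(64 + \left(3 + 4\right)^{2} - 16 + 8 \cdot 4\right)^{2} \left(-1163\right) = \left(64 + 7^{2} - 16 + 32\right)^{2} \left(-1163\right) = \left(64 + 49 - 16 + 32\right)^{2} \left(-1163\right) = 129^{2} \left(-1163\right) = 16641 \left(-1163\right) = -19353483$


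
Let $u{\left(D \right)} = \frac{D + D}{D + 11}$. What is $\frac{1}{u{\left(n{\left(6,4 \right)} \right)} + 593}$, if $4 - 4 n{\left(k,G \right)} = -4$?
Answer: $\frac{13}{7713} \approx 0.0016855$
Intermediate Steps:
$n{\left(k,G \right)} = 2$ ($n{\left(k,G \right)} = 1 - -1 = 1 + 1 = 2$)
$u{\left(D \right)} = \frac{2 D}{11 + D}$
$\frac{1}{u{\left(n{\left(6,4 \right)} \right)} + 593} = \frac{1}{2 \cdot 2 \frac{1}{11 + 2} + 593} = \frac{1}{2 \cdot 2 \cdot \frac{1}{13} + 593} = \frac{1}{\frac{4}{13} + 593} = \frac{1}{\frac{7713}{13}} = \frac{13}{7713}$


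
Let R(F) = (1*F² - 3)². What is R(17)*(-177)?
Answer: -14477892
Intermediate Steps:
R(F) = (-3 + F²)² (R(F) = (F² - 3)² = (-3 + F²)²)
R(17)*(-177) = (-3 + 17²)²*(-177) = (-3 + 289)²*(-177) = 286²*(-177) = 81796*(-177) = -14477892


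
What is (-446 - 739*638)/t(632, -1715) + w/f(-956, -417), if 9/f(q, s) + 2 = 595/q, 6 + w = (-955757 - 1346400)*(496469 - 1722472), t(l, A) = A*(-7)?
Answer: -84946007002795937287/103291020 ≈ -8.2240e+11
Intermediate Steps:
t(l, A) = -7*A
w = 2822451388465 (w = -6 + (-955757 - 1346400)*(496469 - 1722472) = -6 - 2302157*(-1226003) = -6 + 2822451388471 = 2822451388465)
f(q, s) = 9/(-2 + 595/q)
(-446 - 739*638)/t(632, -1715) + w/f(-956, -417) = (-446 - 739*638)/((-7*(-1715))) + 2822451388465/((-9*(-956)/(-595 + 2*(-956)))) = (-446 - 471482)/12005 + 2822451388465/((-9*(-956)/(-595 - 1912))) = -471928*1/12005 + 2822451388465/((-9*(-956)/(-2507))) = -471928/12005 + 2822451388465/((-9*(-956)*(-1/2507))) = -471928/12005 + 2822451388465/(-8604/2507) = -471928/12005 + 2822451388465*(-2507/8604) = -471928/12005 - 7075885630881755/8604 = -84946007002795937287/103291020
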